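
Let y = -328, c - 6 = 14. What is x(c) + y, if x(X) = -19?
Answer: -347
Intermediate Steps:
c = 20 (c = 6 + 14 = 20)
x(c) + y = -19 - 328 = -347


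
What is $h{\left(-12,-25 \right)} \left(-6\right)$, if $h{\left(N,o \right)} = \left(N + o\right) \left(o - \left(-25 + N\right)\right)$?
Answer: $2664$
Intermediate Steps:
$h{\left(N,o \right)} = \left(N + o\right) \left(25 + o - N\right)$
$h{\left(-12,-25 \right)} \left(-6\right) = \left(\left(-25\right)^{2} - \left(-12\right)^{2} + 25 \left(-12\right) + 25 \left(-25\right)\right) \left(-6\right) = \left(625 - 144 - 300 - 625\right) \left(-6\right) = \left(-444\right) \left(-6\right) = 2664$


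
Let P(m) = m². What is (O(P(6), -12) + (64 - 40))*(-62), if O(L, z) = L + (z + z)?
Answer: -2232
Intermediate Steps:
O(L, z) = L + 2*z
(O(P(6), -12) + (64 - 40))*(-62) = ((6² + 2*(-12)) + (64 - 40))*(-62) = ((36 - 24) + 24)*(-62) = (12 + 24)*(-62) = 36*(-62) = -2232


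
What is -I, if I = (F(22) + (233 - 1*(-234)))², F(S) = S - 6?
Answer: -233289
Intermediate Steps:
F(S) = -6 + S
I = 233289 (I = ((-6 + 22) + (233 - 1*(-234)))² = (16 + (233 + 234))² = (16 + 467)² = 483² = 233289)
-I = -1*233289 = -233289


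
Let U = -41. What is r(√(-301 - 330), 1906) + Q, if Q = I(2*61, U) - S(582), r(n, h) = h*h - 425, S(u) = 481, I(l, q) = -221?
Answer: 3631709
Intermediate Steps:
r(n, h) = -425 + h² (r(n, h) = h² - 425 = -425 + h²)
Q = -702 (Q = -221 - 1*481 = -221 - 481 = -702)
r(√(-301 - 330), 1906) + Q = (-425 + 1906²) - 702 = (-425 + 3632836) - 702 = 3632411 - 702 = 3631709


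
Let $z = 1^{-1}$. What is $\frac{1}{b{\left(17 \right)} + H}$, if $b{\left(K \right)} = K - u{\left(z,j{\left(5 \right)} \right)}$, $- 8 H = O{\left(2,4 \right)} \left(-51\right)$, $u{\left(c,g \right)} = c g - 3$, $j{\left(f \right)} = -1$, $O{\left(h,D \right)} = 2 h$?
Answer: $\frac{2}{93} \approx 0.021505$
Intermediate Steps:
$z = 1$
$u{\left(c,g \right)} = -3 + c g$
$H = \frac{51}{2}$ ($H = - \frac{2 \cdot 2 \left(-51\right)}{8} = - \frac{4 \left(-51\right)}{8} = \left(- \frac{1}{8}\right) \left(-204\right) = \frac{51}{2} \approx 25.5$)
$b{\left(K \right)} = 4 + K$ ($b{\left(K \right)} = K - \left(-3 + 1 \left(-1\right)\right) = K - \left(-3 - 1\right) = K - -4 = K + 4 = 4 + K$)
$\frac{1}{b{\left(17 \right)} + H} = \frac{1}{\left(4 + 17\right) + \frac{51}{2}} = \frac{1}{21 + \frac{51}{2}} = \frac{1}{\frac{93}{2}} = \frac{2}{93}$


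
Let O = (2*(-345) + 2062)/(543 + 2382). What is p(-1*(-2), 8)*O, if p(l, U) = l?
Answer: 2744/2925 ≈ 0.93812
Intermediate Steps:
O = 1372/2925 (O = (-690 + 2062)/2925 = 1372*(1/2925) = 1372/2925 ≈ 0.46906)
p(-1*(-2), 8)*O = -1*(-2)*(1372/2925) = 2*(1372/2925) = 2744/2925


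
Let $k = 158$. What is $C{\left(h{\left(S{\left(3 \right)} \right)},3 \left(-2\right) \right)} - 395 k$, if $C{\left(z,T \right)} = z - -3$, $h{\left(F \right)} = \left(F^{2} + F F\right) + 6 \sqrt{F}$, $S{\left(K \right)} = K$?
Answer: $-62389 + 6 \sqrt{3} \approx -62379.0$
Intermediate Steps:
$h{\left(F \right)} = 2 F^{2} + 6 \sqrt{F}$ ($h{\left(F \right)} = \left(F^{2} + F^{2}\right) + 6 \sqrt{F} = 2 F^{2} + 6 \sqrt{F}$)
$C{\left(z,T \right)} = 3 + z$ ($C{\left(z,T \right)} = z + 3 = 3 + z$)
$C{\left(h{\left(S{\left(3 \right)} \right)},3 \left(-2\right) \right)} - 395 k = \left(3 + \left(2 \cdot 3^{2} + 6 \sqrt{3}\right)\right) - 62410 = \left(3 + \left(2 \cdot 9 + 6 \sqrt{3}\right)\right) - 62410 = \left(3 + \left(18 + 6 \sqrt{3}\right)\right) - 62410 = \left(21 + 6 \sqrt{3}\right) - 62410 = -62389 + 6 \sqrt{3}$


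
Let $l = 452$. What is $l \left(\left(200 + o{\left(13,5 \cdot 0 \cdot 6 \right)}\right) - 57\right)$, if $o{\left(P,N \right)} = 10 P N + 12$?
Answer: $70060$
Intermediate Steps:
$o{\left(P,N \right)} = 12 + 10 N P$ ($o{\left(P,N \right)} = 10 N P + 12 = 12 + 10 N P$)
$l \left(\left(200 + o{\left(13,5 \cdot 0 \cdot 6 \right)}\right) - 57\right) = 452 \left(\left(200 + \left(12 + 10 \cdot 5 \cdot 0 \cdot 6 \cdot 13\right)\right) - 57\right) = 452 \left(\left(200 + \left(12 + 10 \cdot 0 \cdot 6 \cdot 13\right)\right) - 57\right) = 452 \left(\left(200 + \left(12 + 10 \cdot 0 \cdot 13\right)\right) - 57\right) = 452 \left(\left(200 + \left(12 + 0\right)\right) - 57\right) = 452 \left(\left(200 + 12\right) - 57\right) = 452 \left(212 - 57\right) = 452 \cdot 155 = 70060$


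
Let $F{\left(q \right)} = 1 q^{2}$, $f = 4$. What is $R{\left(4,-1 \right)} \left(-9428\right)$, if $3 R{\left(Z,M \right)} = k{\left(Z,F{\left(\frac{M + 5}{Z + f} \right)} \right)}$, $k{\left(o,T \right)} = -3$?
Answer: $9428$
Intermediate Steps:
$F{\left(q \right)} = q^{2}$
$R{\left(Z,M \right)} = -1$ ($R{\left(Z,M \right)} = \frac{1}{3} \left(-3\right) = -1$)
$R{\left(4,-1 \right)} \left(-9428\right) = \left(-1\right) \left(-9428\right) = 9428$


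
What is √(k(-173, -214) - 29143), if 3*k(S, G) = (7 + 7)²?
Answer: I*√261699/3 ≈ 170.52*I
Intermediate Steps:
k(S, G) = 196/3 (k(S, G) = (7 + 7)²/3 = (⅓)*14² = (⅓)*196 = 196/3)
√(k(-173, -214) - 29143) = √(196/3 - 29143) = √(-87233/3) = I*√261699/3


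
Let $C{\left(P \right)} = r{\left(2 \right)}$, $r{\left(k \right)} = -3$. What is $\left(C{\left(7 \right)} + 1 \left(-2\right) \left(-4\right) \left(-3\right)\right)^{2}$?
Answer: $729$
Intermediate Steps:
$C{\left(P \right)} = -3$
$\left(C{\left(7 \right)} + 1 \left(-2\right) \left(-4\right) \left(-3\right)\right)^{2} = \left(-3 + 1 \left(-2\right) \left(-4\right) \left(-3\right)\right)^{2} = \left(-3 + \left(-2\right) \left(-4\right) \left(-3\right)\right)^{2} = \left(-3 + 8 \left(-3\right)\right)^{2} = \left(-3 - 24\right)^{2} = \left(-27\right)^{2} = 729$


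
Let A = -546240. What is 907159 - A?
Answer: 1453399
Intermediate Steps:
907159 - A = 907159 - 1*(-546240) = 907159 + 546240 = 1453399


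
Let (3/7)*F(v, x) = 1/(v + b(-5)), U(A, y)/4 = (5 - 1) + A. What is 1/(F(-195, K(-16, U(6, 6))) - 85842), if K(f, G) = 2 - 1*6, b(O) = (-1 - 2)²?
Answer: -558/47899843 ≈ -1.1649e-5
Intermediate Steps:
b(O) = 9 (b(O) = (-3)² = 9)
U(A, y) = 16 + 4*A (U(A, y) = 4*((5 - 1) + A) = 4*(4 + A) = 16 + 4*A)
K(f, G) = -4 (K(f, G) = 2 - 6 = -4)
F(v, x) = 7/(3*(9 + v)) (F(v, x) = 7/(3*(v + 9)) = 7/(3*(9 + v)))
1/(F(-195, K(-16, U(6, 6))) - 85842) = 1/(7/(3*(9 - 195)) - 85842) = 1/((7/3)/(-186) - 85842) = 1/((7/3)*(-1/186) - 85842) = 1/(-7/558 - 85842) = 1/(-47899843/558) = -558/47899843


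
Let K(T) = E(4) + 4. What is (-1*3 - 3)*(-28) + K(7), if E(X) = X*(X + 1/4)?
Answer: 189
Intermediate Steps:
E(X) = X*(¼ + X) (E(X) = X*(X + ¼) = X*(¼ + X))
K(T) = 21 (K(T) = 4*(¼ + 4) + 4 = 4*(17/4) + 4 = 17 + 4 = 21)
(-1*3 - 3)*(-28) + K(7) = (-1*3 - 3)*(-28) + 21 = (-3 - 3)*(-28) + 21 = -6*(-28) + 21 = 168 + 21 = 189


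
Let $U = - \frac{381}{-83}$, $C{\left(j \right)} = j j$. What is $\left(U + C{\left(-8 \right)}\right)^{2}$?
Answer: $\frac{32410249}{6889} \approx 4704.6$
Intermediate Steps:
$C{\left(j \right)} = j^{2}$
$U = \frac{381}{83}$ ($U = \left(-381\right) \left(- \frac{1}{83}\right) = \frac{381}{83} \approx 4.5904$)
$\left(U + C{\left(-8 \right)}\right)^{2} = \left(\frac{381}{83} + \left(-8\right)^{2}\right)^{2} = \left(\frac{381}{83} + 64\right)^{2} = \left(\frac{5693}{83}\right)^{2} = \frac{32410249}{6889}$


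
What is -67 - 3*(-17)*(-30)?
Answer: -1597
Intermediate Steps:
-67 - 3*(-17)*(-30) = -67 + 51*(-30) = -67 - 1530 = -1597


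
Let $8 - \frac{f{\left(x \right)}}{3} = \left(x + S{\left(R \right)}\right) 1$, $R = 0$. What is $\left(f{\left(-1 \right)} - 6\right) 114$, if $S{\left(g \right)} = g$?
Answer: $2394$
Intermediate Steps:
$f{\left(x \right)} = 24 - 3 x$ ($f{\left(x \right)} = 24 - 3 \left(x + 0\right) 1 = 24 - 3 x 1 = 24 - 3 x$)
$\left(f{\left(-1 \right)} - 6\right) 114 = \left(\left(24 - -3\right) - 6\right) 114 = \left(\left(24 + 3\right) - 6\right) 114 = \left(27 - 6\right) 114 = 21 \cdot 114 = 2394$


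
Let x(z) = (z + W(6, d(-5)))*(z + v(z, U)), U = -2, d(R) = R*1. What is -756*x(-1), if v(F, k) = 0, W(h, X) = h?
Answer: 3780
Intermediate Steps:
d(R) = R
x(z) = z*(6 + z) (x(z) = (z + 6)*(z + 0) = (6 + z)*z = z*(6 + z))
-756*x(-1) = -(-756)*(6 - 1) = -(-756)*5 = -756*(-5) = 3780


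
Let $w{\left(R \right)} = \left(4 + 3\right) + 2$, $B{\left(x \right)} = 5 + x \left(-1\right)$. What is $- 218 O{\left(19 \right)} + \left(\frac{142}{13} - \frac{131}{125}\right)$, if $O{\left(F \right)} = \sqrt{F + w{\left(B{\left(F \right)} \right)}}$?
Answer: $\frac{16047}{1625} - 436 \sqrt{7} \approx -1143.7$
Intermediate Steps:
$B{\left(x \right)} = 5 - x$
$w{\left(R \right)} = 9$ ($w{\left(R \right)} = 7 + 2 = 9$)
$O{\left(F \right)} = \sqrt{9 + F}$ ($O{\left(F \right)} = \sqrt{F + 9} = \sqrt{9 + F}$)
$- 218 O{\left(19 \right)} + \left(\frac{142}{13} - \frac{131}{125}\right) = - 218 \sqrt{9 + 19} + \left(\frac{142}{13} - \frac{131}{125}\right) = - 218 \sqrt{28} + \left(142 \cdot \frac{1}{13} - \frac{131}{125}\right) = - 218 \cdot 2 \sqrt{7} + \left(\frac{142}{13} - \frac{131}{125}\right) = - 436 \sqrt{7} + \frac{16047}{1625} = \frac{16047}{1625} - 436 \sqrt{7}$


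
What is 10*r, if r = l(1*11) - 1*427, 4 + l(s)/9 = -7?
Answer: -5260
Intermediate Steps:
l(s) = -99 (l(s) = -36 + 9*(-7) = -36 - 63 = -99)
r = -526 (r = -99 - 1*427 = -99 - 427 = -526)
10*r = 10*(-526) = -5260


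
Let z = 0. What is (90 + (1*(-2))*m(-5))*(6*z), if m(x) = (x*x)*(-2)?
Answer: 0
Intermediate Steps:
m(x) = -2*x² (m(x) = x²*(-2) = -2*x²)
(90 + (1*(-2))*m(-5))*(6*z) = (90 + (1*(-2))*(-2*(-5)²))*(6*0) = (90 - (-4)*25)*0 = (90 - 2*(-50))*0 = (90 + 100)*0 = 190*0 = 0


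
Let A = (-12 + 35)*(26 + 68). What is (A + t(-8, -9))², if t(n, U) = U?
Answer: 4635409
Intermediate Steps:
A = 2162 (A = 23*94 = 2162)
(A + t(-8, -9))² = (2162 - 9)² = 2153² = 4635409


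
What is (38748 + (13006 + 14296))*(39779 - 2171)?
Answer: 2484008400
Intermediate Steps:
(38748 + (13006 + 14296))*(39779 - 2171) = (38748 + 27302)*37608 = 66050*37608 = 2484008400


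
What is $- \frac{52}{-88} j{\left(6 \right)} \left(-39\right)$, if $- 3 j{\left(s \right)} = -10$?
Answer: $- \frac{845}{11} \approx -76.818$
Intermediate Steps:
$j{\left(s \right)} = \frac{10}{3}$ ($j{\left(s \right)} = \left(- \frac{1}{3}\right) \left(-10\right) = \frac{10}{3}$)
$- \frac{52}{-88} j{\left(6 \right)} \left(-39\right) = - \frac{52}{-88} \cdot \frac{10}{3} \left(-39\right) = \left(-52\right) \left(- \frac{1}{88}\right) \frac{10}{3} \left(-39\right) = \frac{13}{22} \cdot \frac{10}{3} \left(-39\right) = \frac{65}{33} \left(-39\right) = - \frac{845}{11}$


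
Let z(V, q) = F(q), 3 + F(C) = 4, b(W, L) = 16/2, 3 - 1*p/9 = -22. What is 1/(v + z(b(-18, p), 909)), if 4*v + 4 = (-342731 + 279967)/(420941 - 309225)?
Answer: -111716/15691 ≈ -7.1198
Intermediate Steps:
p = 225 (p = 27 - 9*(-22) = 27 + 198 = 225)
b(W, L) = 8 (b(W, L) = 16*(1/2) = 8)
F(C) = 1 (F(C) = -3 + 4 = 1)
z(V, q) = 1
v = -127407/111716 (v = -1 + ((-342731 + 279967)/(420941 - 309225))/4 = -1 + (-62764/111716)/4 = -1 + (-62764*1/111716)/4 = -1 + (1/4)*(-15691/27929) = -1 - 15691/111716 = -127407/111716 ≈ -1.1405)
1/(v + z(b(-18, p), 909)) = 1/(-127407/111716 + 1) = 1/(-15691/111716) = -111716/15691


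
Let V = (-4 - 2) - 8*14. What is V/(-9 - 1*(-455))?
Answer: -59/223 ≈ -0.26457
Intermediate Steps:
V = -118 (V = -6 - 112 = -118)
V/(-9 - 1*(-455)) = -118/(-9 - 1*(-455)) = -118/(-9 + 455) = -118/446 = -118*1/446 = -59/223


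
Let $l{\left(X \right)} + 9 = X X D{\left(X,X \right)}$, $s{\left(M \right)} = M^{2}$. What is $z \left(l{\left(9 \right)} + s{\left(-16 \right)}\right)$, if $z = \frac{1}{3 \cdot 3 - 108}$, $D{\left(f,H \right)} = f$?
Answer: $- \frac{976}{99} \approx -9.8586$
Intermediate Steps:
$l{\left(X \right)} = -9 + X^{3}$ ($l{\left(X \right)} = -9 + X X X = -9 + X^{2} X = -9 + X^{3}$)
$z = - \frac{1}{99}$ ($z = \frac{1}{9 - 108} = \frac{1}{-99} = - \frac{1}{99} \approx -0.010101$)
$z \left(l{\left(9 \right)} + s{\left(-16 \right)}\right) = - \frac{\left(-9 + 9^{3}\right) + \left(-16\right)^{2}}{99} = - \frac{\left(-9 + 729\right) + 256}{99} = - \frac{720 + 256}{99} = \left(- \frac{1}{99}\right) 976 = - \frac{976}{99}$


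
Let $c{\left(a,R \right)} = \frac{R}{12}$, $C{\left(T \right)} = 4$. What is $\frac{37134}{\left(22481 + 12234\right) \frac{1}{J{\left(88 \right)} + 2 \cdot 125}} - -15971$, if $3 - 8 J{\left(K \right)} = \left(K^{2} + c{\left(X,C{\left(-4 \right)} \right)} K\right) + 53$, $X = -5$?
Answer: $\frac{210961123}{13886} \approx 15192.0$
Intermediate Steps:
$c{\left(a,R \right)} = \frac{R}{12}$ ($c{\left(a,R \right)} = R \frac{1}{12} = \frac{R}{12}$)
$J{\left(K \right)} = - \frac{25}{4} - \frac{K^{2}}{8} - \frac{K}{24}$ ($J{\left(K \right)} = \frac{3}{8} - \frac{\left(K^{2} + \frac{1}{12} \cdot 4 K\right) + 53}{8} = \frac{3}{8} - \frac{\left(K^{2} + \frac{K}{3}\right) + 53}{8} = \frac{3}{8} - \frac{53 + K^{2} + \frac{K}{3}}{8} = \frac{3}{8} - \left(\frac{53}{8} + \frac{K^{2}}{8} + \frac{K}{24}\right) = - \frac{25}{4} - \frac{K^{2}}{8} - \frac{K}{24}$)
$\frac{37134}{\left(22481 + 12234\right) \frac{1}{J{\left(88 \right)} + 2 \cdot 125}} - -15971 = \frac{37134}{\left(22481 + 12234\right) \frac{1}{\left(- \frac{25}{4} - \frac{88^{2}}{8} - \frac{11}{3}\right) + 2 \cdot 125}} - -15971 = \frac{37134}{34715 \frac{1}{\left(- \frac{25}{4} - 968 - \frac{11}{3}\right) + 250}} + 15971 = \frac{37134}{34715 \frac{1}{- \frac{11735}{12} + 250}} + 15971 = \frac{37134}{34715 \frac{1}{- \frac{8735}{12}}} + 15971 = \frac{37134}{34715 \left(- \frac{12}{8735}\right)} + 15971 = \frac{37134}{- \frac{83316}{1747}} + 15971 = 37134 \left(- \frac{1747}{83316}\right) + 15971 = - \frac{10812183}{13886} + 15971 = \frac{210961123}{13886}$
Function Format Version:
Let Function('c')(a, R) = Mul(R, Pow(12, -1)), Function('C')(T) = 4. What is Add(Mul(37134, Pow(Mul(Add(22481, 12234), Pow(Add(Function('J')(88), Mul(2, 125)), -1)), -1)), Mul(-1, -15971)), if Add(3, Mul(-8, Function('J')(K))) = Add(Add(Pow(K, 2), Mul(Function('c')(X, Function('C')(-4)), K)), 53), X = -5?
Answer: Rational(210961123, 13886) ≈ 15192.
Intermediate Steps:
Function('c')(a, R) = Mul(Rational(1, 12), R) (Function('c')(a, R) = Mul(R, Rational(1, 12)) = Mul(Rational(1, 12), R))
Function('J')(K) = Add(Rational(-25, 4), Mul(Rational(-1, 8), Pow(K, 2)), Mul(Rational(-1, 24), K)) (Function('J')(K) = Add(Rational(3, 8), Mul(Rational(-1, 8), Add(Add(Pow(K, 2), Mul(Mul(Rational(1, 12), 4), K)), 53))) = Add(Rational(3, 8), Mul(Rational(-1, 8), Add(Add(Pow(K, 2), Mul(Rational(1, 3), K)), 53))) = Add(Rational(3, 8), Mul(Rational(-1, 8), Add(53, Pow(K, 2), Mul(Rational(1, 3), K)))) = Add(Rational(3, 8), Add(Rational(-53, 8), Mul(Rational(-1, 8), Pow(K, 2)), Mul(Rational(-1, 24), K))) = Add(Rational(-25, 4), Mul(Rational(-1, 8), Pow(K, 2)), Mul(Rational(-1, 24), K)))
Add(Mul(37134, Pow(Mul(Add(22481, 12234), Pow(Add(Function('J')(88), Mul(2, 125)), -1)), -1)), Mul(-1, -15971)) = Add(Mul(37134, Pow(Mul(Add(22481, 12234), Pow(Add(Add(Rational(-25, 4), Mul(Rational(-1, 8), Pow(88, 2)), Mul(Rational(-1, 24), 88)), Mul(2, 125)), -1)), -1)), Mul(-1, -15971)) = Add(Mul(37134, Pow(Mul(34715, Pow(Add(Add(Rational(-25, 4), Mul(Rational(-1, 8), 7744), Rational(-11, 3)), 250), -1)), -1)), 15971) = Add(Mul(37134, Pow(Mul(34715, Pow(Add(Add(Rational(-25, 4), -968, Rational(-11, 3)), 250), -1)), -1)), 15971) = Add(Mul(37134, Pow(Mul(34715, Pow(Add(Rational(-11735, 12), 250), -1)), -1)), 15971) = Add(Mul(37134, Pow(Mul(34715, Pow(Rational(-8735, 12), -1)), -1)), 15971) = Add(Mul(37134, Pow(Mul(34715, Rational(-12, 8735)), -1)), 15971) = Add(Mul(37134, Pow(Rational(-83316, 1747), -1)), 15971) = Add(Mul(37134, Rational(-1747, 83316)), 15971) = Add(Rational(-10812183, 13886), 15971) = Rational(210961123, 13886)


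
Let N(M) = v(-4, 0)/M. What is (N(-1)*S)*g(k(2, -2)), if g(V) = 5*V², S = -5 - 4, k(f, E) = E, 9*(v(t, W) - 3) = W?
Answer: 540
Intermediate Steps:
v(t, W) = 3 + W/9
N(M) = 3/M (N(M) = (3 + (⅑)*0)/M = (3 + 0)/M = 3/M)
S = -9
(N(-1)*S)*g(k(2, -2)) = ((3/(-1))*(-9))*(5*(-2)²) = ((3*(-1))*(-9))*(5*4) = -3*(-9)*20 = 27*20 = 540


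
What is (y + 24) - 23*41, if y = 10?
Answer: -909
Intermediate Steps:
(y + 24) - 23*41 = (10 + 24) - 23*41 = 34 - 943 = -909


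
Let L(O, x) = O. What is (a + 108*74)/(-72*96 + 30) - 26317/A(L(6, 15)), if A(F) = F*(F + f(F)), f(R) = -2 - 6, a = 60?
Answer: 30169495/13764 ≈ 2191.9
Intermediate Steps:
f(R) = -8
A(F) = F*(-8 + F) (A(F) = F*(F - 8) = F*(-8 + F))
(a + 108*74)/(-72*96 + 30) - 26317/A(L(6, 15)) = (60 + 108*74)/(-72*96 + 30) - 26317*1/(6*(-8 + 6)) = (60 + 7992)/(-6912 + 30) - 26317/(6*(-2)) = 8052/(-6882) - 26317/(-12) = 8052*(-1/6882) - 26317*(-1/12) = -1342/1147 + 26317/12 = 30169495/13764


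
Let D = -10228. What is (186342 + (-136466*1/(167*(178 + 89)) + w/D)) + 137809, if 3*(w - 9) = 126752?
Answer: 147827823017567/456056292 ≈ 3.2414e+5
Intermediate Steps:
w = 126779/3 (w = 9 + (⅓)*126752 = 9 + 126752/3 = 126779/3 ≈ 42260.)
(186342 + (-136466*1/(167*(178 + 89)) + w/D)) + 137809 = (186342 + (-136466*1/(167*(178 + 89)) + (126779/3)/(-10228))) + 137809 = (186342 + (-136466/(167*267) + (126779/3)*(-1/10228))) + 137809 = (186342 + (-136466/44589 - 126779/30684)) + 137809 = (186342 - 3280090525/456056292) + 137809 = 84979161473339/456056292 + 137809 = 147827823017567/456056292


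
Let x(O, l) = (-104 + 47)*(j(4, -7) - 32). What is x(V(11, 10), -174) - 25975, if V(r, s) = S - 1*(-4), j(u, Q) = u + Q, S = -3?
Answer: -23980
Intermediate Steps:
j(u, Q) = Q + u
V(r, s) = 1 (V(r, s) = -3 - 1*(-4) = -3 + 4 = 1)
x(O, l) = 1995 (x(O, l) = (-104 + 47)*((-7 + 4) - 32) = -57*(-3 - 32) = -57*(-35) = 1995)
x(V(11, 10), -174) - 25975 = 1995 - 25975 = -23980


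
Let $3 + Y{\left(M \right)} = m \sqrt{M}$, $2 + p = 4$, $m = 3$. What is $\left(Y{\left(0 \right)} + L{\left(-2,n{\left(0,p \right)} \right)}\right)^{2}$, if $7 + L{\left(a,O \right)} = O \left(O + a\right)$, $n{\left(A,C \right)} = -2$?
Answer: $4$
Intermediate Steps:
$p = 2$ ($p = -2 + 4 = 2$)
$Y{\left(M \right)} = -3 + 3 \sqrt{M}$
$L{\left(a,O \right)} = -7 + O \left(O + a\right)$
$\left(Y{\left(0 \right)} + L{\left(-2,n{\left(0,p \right)} \right)}\right)^{2} = \left(\left(-3 + 3 \sqrt{0}\right) - \left(3 - 4\right)\right)^{2} = \left(\left(-3 + 3 \cdot 0\right) + \left(-7 + 4 + 4\right)\right)^{2} = \left(\left(-3 + 0\right) + 1\right)^{2} = \left(-3 + 1\right)^{2} = \left(-2\right)^{2} = 4$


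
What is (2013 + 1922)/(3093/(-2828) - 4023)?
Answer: -11128180/11380137 ≈ -0.97786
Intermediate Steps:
(2013 + 1922)/(3093/(-2828) - 4023) = 3935/(3093*(-1/2828) - 4023) = 3935/(-3093/2828 - 4023) = 3935/(-11380137/2828) = 3935*(-2828/11380137) = -11128180/11380137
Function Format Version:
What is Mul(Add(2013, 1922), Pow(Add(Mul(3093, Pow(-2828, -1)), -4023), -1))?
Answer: Rational(-11128180, 11380137) ≈ -0.97786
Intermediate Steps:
Mul(Add(2013, 1922), Pow(Add(Mul(3093, Pow(-2828, -1)), -4023), -1)) = Mul(3935, Pow(Add(Mul(3093, Rational(-1, 2828)), -4023), -1)) = Mul(3935, Pow(Add(Rational(-3093, 2828), -4023), -1)) = Mul(3935, Pow(Rational(-11380137, 2828), -1)) = Mul(3935, Rational(-2828, 11380137)) = Rational(-11128180, 11380137)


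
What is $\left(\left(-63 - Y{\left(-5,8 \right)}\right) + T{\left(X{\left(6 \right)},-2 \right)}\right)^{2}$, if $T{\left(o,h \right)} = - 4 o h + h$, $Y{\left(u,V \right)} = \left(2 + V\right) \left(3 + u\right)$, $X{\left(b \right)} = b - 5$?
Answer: $1369$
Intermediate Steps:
$X{\left(b \right)} = -5 + b$
$T{\left(o,h \right)} = h - 4 h o$ ($T{\left(o,h \right)} = - 4 h o + h = h - 4 h o$)
$\left(\left(-63 - Y{\left(-5,8 \right)}\right) + T{\left(X{\left(6 \right)},-2 \right)}\right)^{2} = \left(\left(-63 - \left(6 + 2 \left(-5\right) + 3 \cdot 8 + 8 \left(-5\right)\right)\right) - 2 \left(1 - 4 \left(-5 + 6\right)\right)\right)^{2} = \left(\left(-63 - \left(6 - 10 + 24 - 40\right)\right) - 2 \left(1 - 4\right)\right)^{2} = \left(\left(-63 - -20\right) - 2 \left(1 - 4\right)\right)^{2} = \left(\left(-63 + 20\right) - -6\right)^{2} = \left(-43 + 6\right)^{2} = \left(-37\right)^{2} = 1369$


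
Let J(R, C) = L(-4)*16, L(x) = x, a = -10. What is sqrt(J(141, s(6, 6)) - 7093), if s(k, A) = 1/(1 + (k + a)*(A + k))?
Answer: I*sqrt(7157) ≈ 84.599*I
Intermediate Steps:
s(k, A) = 1/(1 + (-10 + k)*(A + k)) (s(k, A) = 1/(1 + (k - 10)*(A + k)) = 1/(1 + (-10 + k)*(A + k)))
J(R, C) = -64 (J(R, C) = -4*16 = -64)
sqrt(J(141, s(6, 6)) - 7093) = sqrt(-64 - 7093) = sqrt(-7157) = I*sqrt(7157)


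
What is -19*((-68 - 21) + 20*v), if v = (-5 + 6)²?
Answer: 1311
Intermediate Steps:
v = 1 (v = 1² = 1)
-19*((-68 - 21) + 20*v) = -19*((-68 - 21) + 20*1) = -19*(-89 + 20) = -19*(-69) = 1311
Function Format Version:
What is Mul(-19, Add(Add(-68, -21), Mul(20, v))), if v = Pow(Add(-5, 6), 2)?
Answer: 1311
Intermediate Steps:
v = 1 (v = Pow(1, 2) = 1)
Mul(-19, Add(Add(-68, -21), Mul(20, v))) = Mul(-19, Add(Add(-68, -21), Mul(20, 1))) = Mul(-19, Add(-89, 20)) = Mul(-19, -69) = 1311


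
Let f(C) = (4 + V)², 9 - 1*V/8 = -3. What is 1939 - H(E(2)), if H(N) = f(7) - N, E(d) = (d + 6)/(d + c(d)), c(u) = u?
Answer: -8059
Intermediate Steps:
V = 96 (V = 72 - 8*(-3) = 72 + 24 = 96)
f(C) = 10000 (f(C) = (4 + 96)² = 100² = 10000)
E(d) = (6 + d)/(2*d) (E(d) = (d + 6)/(d + d) = (6 + d)/((2*d)) = (6 + d)*(1/(2*d)) = (6 + d)/(2*d))
H(N) = 10000 - N
1939 - H(E(2)) = 1939 - (10000 - (6 + 2)/(2*2)) = 1939 - (10000 - 8/(2*2)) = 1939 - (10000 - 1*2) = 1939 - (10000 - 2) = 1939 - 1*9998 = 1939 - 9998 = -8059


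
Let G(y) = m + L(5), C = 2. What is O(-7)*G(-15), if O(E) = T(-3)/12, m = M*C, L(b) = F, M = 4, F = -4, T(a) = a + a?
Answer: -2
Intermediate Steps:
T(a) = 2*a
L(b) = -4
m = 8 (m = 4*2 = 8)
O(E) = -1/2 (O(E) = (2*(-3))/12 = -6*1/12 = -1/2)
G(y) = 4 (G(y) = 8 - 4 = 4)
O(-7)*G(-15) = -1/2*4 = -2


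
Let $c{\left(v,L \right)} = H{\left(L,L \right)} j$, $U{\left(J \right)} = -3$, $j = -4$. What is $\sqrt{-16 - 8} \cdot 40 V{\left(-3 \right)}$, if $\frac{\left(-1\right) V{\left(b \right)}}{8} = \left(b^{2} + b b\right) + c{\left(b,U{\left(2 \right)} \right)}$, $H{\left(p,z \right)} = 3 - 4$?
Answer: $- 14080 i \sqrt{6} \approx - 34489.0 i$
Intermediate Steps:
$H{\left(p,z \right)} = -1$ ($H{\left(p,z \right)} = 3 - 4 = -1$)
$c{\left(v,L \right)} = 4$ ($c{\left(v,L \right)} = \left(-1\right) \left(-4\right) = 4$)
$V{\left(b \right)} = -32 - 16 b^{2}$ ($V{\left(b \right)} = - 8 \left(\left(b^{2} + b b\right) + 4\right) = - 8 \left(\left(b^{2} + b^{2}\right) + 4\right) = - 8 \left(2 b^{2} + 4\right) = - 8 \left(4 + 2 b^{2}\right) = -32 - 16 b^{2}$)
$\sqrt{-16 - 8} \cdot 40 V{\left(-3 \right)} = \sqrt{-16 - 8} \cdot 40 \left(-32 - 16 \left(-3\right)^{2}\right) = \sqrt{-24} \cdot 40 \left(-32 - 144\right) = 2 i \sqrt{6} \cdot 40 \left(-32 - 144\right) = 80 i \sqrt{6} \left(-176\right) = - 14080 i \sqrt{6}$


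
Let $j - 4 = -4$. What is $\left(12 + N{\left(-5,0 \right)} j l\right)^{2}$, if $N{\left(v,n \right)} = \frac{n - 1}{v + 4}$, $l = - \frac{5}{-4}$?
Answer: $144$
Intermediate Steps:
$l = \frac{5}{4}$ ($l = \left(-5\right) \left(- \frac{1}{4}\right) = \frac{5}{4} \approx 1.25$)
$N{\left(v,n \right)} = \frac{-1 + n}{4 + v}$
$j = 0$ ($j = 4 - 4 = 0$)
$\left(12 + N{\left(-5,0 \right)} j l\right)^{2} = \left(12 + \frac{-1 + 0}{4 - 5} \cdot 0 \cdot \frac{5}{4}\right)^{2} = \left(12 + \frac{1}{-1} \left(-1\right) 0 \cdot \frac{5}{4}\right)^{2} = \left(12 + \left(-1\right) \left(-1\right) 0 \cdot \frac{5}{4}\right)^{2} = \left(12 + 1 \cdot 0 \cdot \frac{5}{4}\right)^{2} = \left(12 + 0 \cdot \frac{5}{4}\right)^{2} = \left(12 + 0\right)^{2} = 12^{2} = 144$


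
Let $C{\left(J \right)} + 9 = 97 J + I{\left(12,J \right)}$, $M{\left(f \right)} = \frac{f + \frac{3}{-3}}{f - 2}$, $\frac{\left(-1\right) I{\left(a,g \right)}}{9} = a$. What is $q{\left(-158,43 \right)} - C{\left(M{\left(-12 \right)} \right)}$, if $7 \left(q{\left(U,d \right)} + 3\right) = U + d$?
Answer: $\frac{15}{2} \approx 7.5$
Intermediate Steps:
$I{\left(a,g \right)} = - 9 a$
$M{\left(f \right)} = \frac{-1 + f}{-2 + f}$ ($M{\left(f \right)} = \frac{f + 3 \left(- \frac{1}{3}\right)}{-2 + f} = \frac{f - 1}{-2 + f} = \frac{-1 + f}{-2 + f}$)
$q{\left(U,d \right)} = -3 + \frac{U}{7} + \frac{d}{7}$ ($q{\left(U,d \right)} = -3 + \frac{U + d}{7} = -3 + \left(\frac{U}{7} + \frac{d}{7}\right) = -3 + \frac{U}{7} + \frac{d}{7}$)
$C{\left(J \right)} = -117 + 97 J$ ($C{\left(J \right)} = -9 + \left(97 J - 108\right) = -9 + \left(-108 + 97 J\right) = -117 + 97 J$)
$q{\left(-158,43 \right)} - C{\left(M{\left(-12 \right)} \right)} = \left(-3 + \frac{1}{7} \left(-158\right) + \frac{1}{7} \cdot 43\right) - \left(-117 + 97 \frac{-1 - 12}{-2 - 12}\right) = \left(-3 - \frac{158}{7} + \frac{43}{7}\right) - \left(-117 + 97 \frac{1}{-14} \left(-13\right)\right) = - \frac{136}{7} - \left(-117 + 97 \left(\left(- \frac{1}{14}\right) \left(-13\right)\right)\right) = - \frac{136}{7} - \left(-117 + 97 \cdot \frac{13}{14}\right) = - \frac{136}{7} - \left(-117 + \frac{1261}{14}\right) = - \frac{136}{7} - - \frac{377}{14} = - \frac{136}{7} + \frac{377}{14} = \frac{15}{2}$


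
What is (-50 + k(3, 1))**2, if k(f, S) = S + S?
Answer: 2304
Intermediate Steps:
k(f, S) = 2*S
(-50 + k(3, 1))**2 = (-50 + 2*1)**2 = (-50 + 2)**2 = (-48)**2 = 2304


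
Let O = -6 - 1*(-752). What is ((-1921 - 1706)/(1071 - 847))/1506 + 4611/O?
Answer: 258797907/41943104 ≈ 6.1702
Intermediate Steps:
O = 746 (O = -6 + 752 = 746)
((-1921 - 1706)/(1071 - 847))/1506 + 4611/O = ((-1921 - 1706)/(1071 - 847))/1506 + 4611/746 = -3627/224*(1/1506) + 4611*(1/746) = -3627*1/224*(1/1506) + 4611/746 = -3627/224*1/1506 + 4611/746 = -1209/112448 + 4611/746 = 258797907/41943104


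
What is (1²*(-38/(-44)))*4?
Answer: 38/11 ≈ 3.4545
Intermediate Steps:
(1²*(-38/(-44)))*4 = (1*(-38*(-1/44)))*4 = (1*(19/22))*4 = (19/22)*4 = 38/11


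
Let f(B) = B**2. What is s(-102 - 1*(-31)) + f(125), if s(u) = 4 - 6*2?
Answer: 15617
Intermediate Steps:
s(u) = -8 (s(u) = 4 - 12 = -8)
s(-102 - 1*(-31)) + f(125) = -8 + 125**2 = -8 + 15625 = 15617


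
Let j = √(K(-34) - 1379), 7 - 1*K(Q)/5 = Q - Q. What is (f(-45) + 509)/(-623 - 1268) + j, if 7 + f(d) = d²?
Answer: -2527/1891 + 8*I*√21 ≈ -1.3363 + 36.661*I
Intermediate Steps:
K(Q) = 35 (K(Q) = 35 - 5*(Q - Q) = 35 - 5*0 = 35 + 0 = 35)
f(d) = -7 + d²
j = 8*I*√21 (j = √(35 - 1379) = √(-1344) = 8*I*√21 ≈ 36.661*I)
(f(-45) + 509)/(-623 - 1268) + j = ((-7 + (-45)²) + 509)/(-623 - 1268) + 8*I*√21 = ((-7 + 2025) + 509)/(-1891) + 8*I*√21 = (2018 + 509)*(-1/1891) + 8*I*√21 = 2527*(-1/1891) + 8*I*√21 = -2527/1891 + 8*I*√21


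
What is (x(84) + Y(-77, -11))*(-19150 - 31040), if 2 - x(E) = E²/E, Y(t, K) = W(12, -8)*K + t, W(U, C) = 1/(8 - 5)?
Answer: 8164240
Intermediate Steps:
W(U, C) = ⅓ (W(U, C) = 1/3 = ⅓)
Y(t, K) = t + K/3 (Y(t, K) = K/3 + t = t + K/3)
x(E) = 2 - E (x(E) = 2 - E²/E = 2 - E)
(x(84) + Y(-77, -11))*(-19150 - 31040) = ((2 - 1*84) + (-77 + (⅓)*(-11)))*(-19150 - 31040) = ((2 - 84) + (-77 - 11/3))*(-50190) = (-82 - 242/3)*(-50190) = -488/3*(-50190) = 8164240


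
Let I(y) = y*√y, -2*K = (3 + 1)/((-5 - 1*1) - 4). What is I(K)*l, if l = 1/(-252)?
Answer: -√5/6300 ≈ -0.00035493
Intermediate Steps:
l = -1/252 ≈ -0.0039683
K = ⅕ (K = -(3 + 1)/(2*((-5 - 1*1) - 4)) = -2/((-5 - 1) - 4) = -2/(-6 - 4) = -2/(-10) = -2*(-1)/10 = -½*(-⅖) = ⅕ ≈ 0.20000)
I(y) = y^(3/2)
I(K)*l = (⅕)^(3/2)*(-1/252) = (√5/25)*(-1/252) = -√5/6300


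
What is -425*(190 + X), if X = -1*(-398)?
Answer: -249900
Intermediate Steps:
X = 398
-425*(190 + X) = -425*(190 + 398) = -425*588 = -249900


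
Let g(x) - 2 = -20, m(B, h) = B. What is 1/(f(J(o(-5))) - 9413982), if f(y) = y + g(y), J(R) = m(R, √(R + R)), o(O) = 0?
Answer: -1/9414000 ≈ -1.0622e-7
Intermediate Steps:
g(x) = -18 (g(x) = 2 - 20 = -18)
J(R) = R
f(y) = -18 + y (f(y) = y - 18 = -18 + y)
1/(f(J(o(-5))) - 9413982) = 1/((-18 + 0) - 9413982) = 1/(-18 - 9413982) = 1/(-9414000) = -1/9414000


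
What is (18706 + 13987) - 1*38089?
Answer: -5396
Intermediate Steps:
(18706 + 13987) - 1*38089 = 32693 - 38089 = -5396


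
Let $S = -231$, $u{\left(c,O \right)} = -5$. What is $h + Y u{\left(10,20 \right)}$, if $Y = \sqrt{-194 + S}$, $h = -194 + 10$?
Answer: $-184 - 25 i \sqrt{17} \approx -184.0 - 103.08 i$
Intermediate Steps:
$h = -184$
$Y = 5 i \sqrt{17}$ ($Y = \sqrt{-194 - 231} = \sqrt{-425} = 5 i \sqrt{17} \approx 20.616 i$)
$h + Y u{\left(10,20 \right)} = -184 + 5 i \sqrt{17} \left(-5\right) = -184 - 25 i \sqrt{17}$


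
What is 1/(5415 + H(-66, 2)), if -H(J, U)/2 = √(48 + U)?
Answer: 1083/5864405 + 2*√2/5864405 ≈ 0.00018516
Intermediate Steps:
H(J, U) = -2*√(48 + U)
1/(5415 + H(-66, 2)) = 1/(5415 - 2*√(48 + 2)) = 1/(5415 - 10*√2)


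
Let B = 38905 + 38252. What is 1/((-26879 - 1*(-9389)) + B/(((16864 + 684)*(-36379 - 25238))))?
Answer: -360418372/6303717351999 ≈ -5.7176e-5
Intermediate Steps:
B = 77157
1/((-26879 - 1*(-9389)) + B/(((16864 + 684)*(-36379 - 25238)))) = 1/((-26879 - 1*(-9389)) + 77157/(((16864 + 684)*(-36379 - 25238)))) = 1/((-26879 + 9389) + 77157/((17548*(-61617)))) = 1/(-17490 + 77157/(-1081255116)) = 1/(-17490 + 77157*(-1/1081255116)) = 1/(-17490 - 25719/360418372) = 1/(-6303717351999/360418372) = -360418372/6303717351999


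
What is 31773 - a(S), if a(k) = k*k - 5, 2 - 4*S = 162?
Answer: 30178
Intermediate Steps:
S = -40 (S = ½ - ¼*162 = ½ - 81/2 = -40)
a(k) = -5 + k² (a(k) = k² - 5 = -5 + k²)
31773 - a(S) = 31773 - (-5 + (-40)²) = 31773 - (-5 + 1600) = 31773 - 1*1595 = 31773 - 1595 = 30178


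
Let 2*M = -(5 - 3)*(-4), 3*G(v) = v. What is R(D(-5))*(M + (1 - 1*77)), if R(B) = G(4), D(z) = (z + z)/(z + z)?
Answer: -96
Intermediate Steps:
D(z) = 1 (D(z) = (2*z)/((2*z)) = (2*z)*(1/(2*z)) = 1)
G(v) = v/3
R(B) = 4/3 (R(B) = (⅓)*4 = 4/3)
M = 4 (M = (-(5 - 3)*(-4))/2 = (-1*2*(-4))/2 = (-2*(-4))/2 = (½)*8 = 4)
R(D(-5))*(M + (1 - 1*77)) = 4*(4 + (1 - 1*77))/3 = 4*(4 + (1 - 77))/3 = 4*(4 - 76)/3 = (4/3)*(-72) = -96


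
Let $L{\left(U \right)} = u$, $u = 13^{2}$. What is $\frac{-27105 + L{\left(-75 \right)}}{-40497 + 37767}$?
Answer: $\frac{148}{15} \approx 9.8667$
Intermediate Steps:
$u = 169$
$L{\left(U \right)} = 169$
$\frac{-27105 + L{\left(-75 \right)}}{-40497 + 37767} = \frac{-27105 + 169}{-40497 + 37767} = - \frac{26936}{-2730} = \left(-26936\right) \left(- \frac{1}{2730}\right) = \frac{148}{15}$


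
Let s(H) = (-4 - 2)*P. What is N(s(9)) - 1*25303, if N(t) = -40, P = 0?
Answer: -25343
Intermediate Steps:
s(H) = 0 (s(H) = (-4 - 2)*0 = -6*0 = 0)
N(s(9)) - 1*25303 = -40 - 1*25303 = -40 - 25303 = -25343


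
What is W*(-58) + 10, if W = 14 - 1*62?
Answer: 2794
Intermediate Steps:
W = -48 (W = 14 - 62 = -48)
W*(-58) + 10 = -48*(-58) + 10 = 2784 + 10 = 2794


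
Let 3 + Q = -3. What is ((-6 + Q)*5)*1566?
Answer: -93960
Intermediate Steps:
Q = -6 (Q = -3 - 3 = -6)
((-6 + Q)*5)*1566 = ((-6 - 6)*5)*1566 = -12*5*1566 = -60*1566 = -93960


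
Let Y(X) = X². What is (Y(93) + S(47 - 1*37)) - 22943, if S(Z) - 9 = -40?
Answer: -14325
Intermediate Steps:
S(Z) = -31 (S(Z) = 9 - 40 = -31)
(Y(93) + S(47 - 1*37)) - 22943 = (93² - 31) - 22943 = (8649 - 31) - 22943 = 8618 - 22943 = -14325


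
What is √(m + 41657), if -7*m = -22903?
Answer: √2201514/7 ≈ 211.96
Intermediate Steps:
m = 22903/7 (m = -⅐*(-22903) = 22903/7 ≈ 3271.9)
√(m + 41657) = √(22903/7 + 41657) = √(314502/7) = √2201514/7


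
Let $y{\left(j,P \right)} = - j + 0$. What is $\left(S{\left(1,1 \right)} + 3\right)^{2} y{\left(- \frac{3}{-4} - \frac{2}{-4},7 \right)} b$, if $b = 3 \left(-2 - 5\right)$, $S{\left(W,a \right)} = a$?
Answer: $420$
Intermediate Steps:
$y{\left(j,P \right)} = - j$
$b = -21$ ($b = 3 \left(-7\right) = -21$)
$\left(S{\left(1,1 \right)} + 3\right)^{2} y{\left(- \frac{3}{-4} - \frac{2}{-4},7 \right)} b = \left(1 + 3\right)^{2} \left(- (- \frac{3}{-4} - \frac{2}{-4})\right) \left(-21\right) = 4^{2} \left(- (\left(-3\right) \left(- \frac{1}{4}\right) - - \frac{1}{2})\right) \left(-21\right) = 16 \left(- (\frac{3}{4} + \frac{1}{2})\right) \left(-21\right) = 16 \left(\left(-1\right) \frac{5}{4}\right) \left(-21\right) = 16 \left(- \frac{5}{4}\right) \left(-21\right) = \left(-20\right) \left(-21\right) = 420$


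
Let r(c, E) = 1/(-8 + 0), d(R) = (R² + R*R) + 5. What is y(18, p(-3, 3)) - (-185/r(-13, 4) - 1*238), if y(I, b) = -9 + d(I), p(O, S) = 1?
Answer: -598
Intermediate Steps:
d(R) = 5 + 2*R² (d(R) = (R² + R²) + 5 = 2*R² + 5 = 5 + 2*R²)
r(c, E) = -⅛ (r(c, E) = 1/(-8) = -⅛)
y(I, b) = -4 + 2*I² (y(I, b) = -9 + (5 + 2*I²) = -4 + 2*I²)
y(18, p(-3, 3)) - (-185/r(-13, 4) - 1*238) = (-4 + 2*18²) - (-185/(-⅛) - 1*238) = (-4 + 2*324) - (-185*(-8) - 238) = (-4 + 648) - (1480 - 238) = 644 - 1*1242 = 644 - 1242 = -598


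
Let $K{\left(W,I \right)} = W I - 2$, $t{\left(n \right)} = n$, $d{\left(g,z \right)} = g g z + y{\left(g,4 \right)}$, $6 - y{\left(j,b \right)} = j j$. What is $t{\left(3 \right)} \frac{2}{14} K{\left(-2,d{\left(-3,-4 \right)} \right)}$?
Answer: $\frac{228}{7} \approx 32.571$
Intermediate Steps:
$y{\left(j,b \right)} = 6 - j^{2}$ ($y{\left(j,b \right)} = 6 - j j = 6 - j^{2}$)
$d{\left(g,z \right)} = 6 - g^{2} + z g^{2}$ ($d{\left(g,z \right)} = g g z - \left(-6 + g^{2}\right) = g^{2} z - \left(-6 + g^{2}\right) = z g^{2} - \left(-6 + g^{2}\right) = 6 - g^{2} + z g^{2}$)
$K{\left(W,I \right)} = -2 + I W$ ($K{\left(W,I \right)} = I W - 2 = -2 + I W$)
$t{\left(3 \right)} \frac{2}{14} K{\left(-2,d{\left(-3,-4 \right)} \right)} = 3 \cdot \frac{2}{14} \left(-2 + \left(6 - \left(-3\right)^{2} - 4 \left(-3\right)^{2}\right) \left(-2\right)\right) = 3 \cdot 2 \cdot \frac{1}{14} \left(-2 + \left(6 - 9 - 36\right) \left(-2\right)\right) = 3 \cdot \frac{1}{7} \left(-2 + \left(6 - 9 - 36\right) \left(-2\right)\right) = \frac{3 \left(-2 - -78\right)}{7} = \frac{3 \left(-2 + 78\right)}{7} = \frac{3}{7} \cdot 76 = \frac{228}{7}$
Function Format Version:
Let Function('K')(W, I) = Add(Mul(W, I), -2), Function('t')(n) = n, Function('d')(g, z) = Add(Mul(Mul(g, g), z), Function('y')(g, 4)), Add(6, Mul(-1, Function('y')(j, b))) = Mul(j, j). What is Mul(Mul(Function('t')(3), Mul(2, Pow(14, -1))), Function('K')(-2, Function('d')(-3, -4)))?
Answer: Rational(228, 7) ≈ 32.571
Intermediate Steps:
Function('y')(j, b) = Add(6, Mul(-1, Pow(j, 2))) (Function('y')(j, b) = Add(6, Mul(-1, Mul(j, j))) = Add(6, Mul(-1, Pow(j, 2))))
Function('d')(g, z) = Add(6, Mul(-1, Pow(g, 2)), Mul(z, Pow(g, 2))) (Function('d')(g, z) = Add(Mul(Mul(g, g), z), Add(6, Mul(-1, Pow(g, 2)))) = Add(Mul(Pow(g, 2), z), Add(6, Mul(-1, Pow(g, 2)))) = Add(Mul(z, Pow(g, 2)), Add(6, Mul(-1, Pow(g, 2)))) = Add(6, Mul(-1, Pow(g, 2)), Mul(z, Pow(g, 2))))
Function('K')(W, I) = Add(-2, Mul(I, W)) (Function('K')(W, I) = Add(Mul(I, W), -2) = Add(-2, Mul(I, W)))
Mul(Mul(Function('t')(3), Mul(2, Pow(14, -1))), Function('K')(-2, Function('d')(-3, -4))) = Mul(Mul(3, Mul(2, Pow(14, -1))), Add(-2, Mul(Add(6, Mul(-1, Pow(-3, 2)), Mul(-4, Pow(-3, 2))), -2))) = Mul(Mul(3, Mul(2, Rational(1, 14))), Add(-2, Mul(Add(6, Mul(-1, 9), Mul(-4, 9)), -2))) = Mul(Mul(3, Rational(1, 7)), Add(-2, Mul(Add(6, -9, -36), -2))) = Mul(Rational(3, 7), Add(-2, Mul(-39, -2))) = Mul(Rational(3, 7), Add(-2, 78)) = Mul(Rational(3, 7), 76) = Rational(228, 7)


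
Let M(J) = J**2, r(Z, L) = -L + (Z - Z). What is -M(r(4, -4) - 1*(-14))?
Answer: -324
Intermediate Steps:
r(Z, L) = -L (r(Z, L) = -L + 0 = -L)
-M(r(4, -4) - 1*(-14)) = -(-1*(-4) - 1*(-14))**2 = -(4 + 14)**2 = -1*18**2 = -1*324 = -324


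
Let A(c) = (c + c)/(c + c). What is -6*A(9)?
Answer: -6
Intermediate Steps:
A(c) = 1 (A(c) = (2*c)/((2*c)) = (2*c)*(1/(2*c)) = 1)
-6*A(9) = -6*1 = -6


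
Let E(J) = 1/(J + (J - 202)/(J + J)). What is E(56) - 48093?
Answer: -147308803/3063 ≈ -48093.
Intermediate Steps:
E(J) = 1/(J + (-202 + J)/(2*J)) (E(J) = 1/(J + (-202 + J)/((2*J))) = 1/(J + (-202 + J)*(1/(2*J))) = 1/(J + (-202 + J)/(2*J)))
E(56) - 48093 = 2*56/(-202 + 56 + 2*56**2) - 48093 = 2*56/(-202 + 56 + 2*3136) - 48093 = 2*56/(-202 + 56 + 6272) - 48093 = 2*56/6126 - 48093 = 2*56*(1/6126) - 48093 = 56/3063 - 48093 = -147308803/3063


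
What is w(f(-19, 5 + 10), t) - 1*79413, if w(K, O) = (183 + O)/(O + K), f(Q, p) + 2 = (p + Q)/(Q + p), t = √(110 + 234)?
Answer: -27238132/343 + 368*√86/343 ≈ -79402.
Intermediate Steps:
t = 2*√86 (t = √344 = 2*√86 ≈ 18.547)
f(Q, p) = -1 (f(Q, p) = -2 + (p + Q)/(Q + p) = -2 + (Q + p)/(Q + p) = -2 + 1 = -1)
w(K, O) = (183 + O)/(K + O)
w(f(-19, 5 + 10), t) - 1*79413 = (183 + 2*√86)/(-1 + 2*√86) - 1*79413 = (183 + 2*√86)/(-1 + 2*√86) - 79413 = -79413 + (183 + 2*√86)/(-1 + 2*√86)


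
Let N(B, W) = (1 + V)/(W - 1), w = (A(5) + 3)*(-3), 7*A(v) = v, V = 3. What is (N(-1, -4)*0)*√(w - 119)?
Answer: 0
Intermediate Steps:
A(v) = v/7
w = -78/7 (w = ((⅐)*5 + 3)*(-3) = (5/7 + 3)*(-3) = (26/7)*(-3) = -78/7 ≈ -11.143)
N(B, W) = 4/(-1 + W) (N(B, W) = (1 + 3)/(W - 1) = 4/(-1 + W))
(N(-1, -4)*0)*√(w - 119) = ((4/(-1 - 4))*0)*√(-78/7 - 119) = ((4/(-5))*0)*√(-911/7) = ((4*(-⅕))*0)*(I*√6377/7) = (-⅘*0)*(I*√6377/7) = 0*(I*√6377/7) = 0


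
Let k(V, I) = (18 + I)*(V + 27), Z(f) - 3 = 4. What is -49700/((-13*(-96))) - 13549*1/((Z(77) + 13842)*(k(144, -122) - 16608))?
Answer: -10274233962/257993021 ≈ -39.824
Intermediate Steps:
Z(f) = 7 (Z(f) = 3 + 4 = 7)
k(V, I) = (18 + I)*(27 + V)
-49700/((-13*(-96))) - 13549*1/((Z(77) + 13842)*(k(144, -122) - 16608)) = -49700/((-13*(-96))) - 13549*1/((7 + 13842)*((486 + 18*144 + 27*(-122) - 122*144) - 16608)) = -49700/1248 - 13549*1/(13849*((486 + 2592 - 3294 - 17568) - 16608)) = -49700*1/1248 - 13549*1/(13849*(-17784 - 16608)) = -12425/312 - 13549/(13849*(-34392)) = -12425/312 - 13549/(-476294808) = -12425/312 - 13549*(-1/476294808) = -12425/312 + 13549/476294808 = -10274233962/257993021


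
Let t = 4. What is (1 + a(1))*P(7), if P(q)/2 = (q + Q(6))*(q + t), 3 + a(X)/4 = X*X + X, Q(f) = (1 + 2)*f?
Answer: -1650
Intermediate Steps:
Q(f) = 3*f
a(X) = -12 + 4*X + 4*X² (a(X) = -12 + 4*(X*X + X) = -12 + 4*(X² + X) = -12 + 4*(X + X²) = -12 + (4*X + 4*X²) = -12 + 4*X + 4*X²)
P(q) = 2*(4 + q)*(18 + q) (P(q) = 2*((q + 3*6)*(q + 4)) = 2*((q + 18)*(4 + q)) = 2*((18 + q)*(4 + q)) = 2*((4 + q)*(18 + q)) = 2*(4 + q)*(18 + q))
(1 + a(1))*P(7) = (1 + (-12 + 4*1 + 4*1²))*(144 + 2*7² + 44*7) = (1 + (-12 + 4 + 4*1))*(144 + 2*49 + 308) = (1 + (-12 + 4 + 4))*(144 + 98 + 308) = (1 - 4)*550 = -3*550 = -1650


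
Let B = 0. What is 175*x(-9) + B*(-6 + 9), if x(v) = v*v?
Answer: 14175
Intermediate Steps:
x(v) = v²
175*x(-9) + B*(-6 + 9) = 175*(-9)² + 0*(-6 + 9) = 175*81 + 0*3 = 14175 + 0 = 14175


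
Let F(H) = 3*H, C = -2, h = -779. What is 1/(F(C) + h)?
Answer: -1/785 ≈ -0.0012739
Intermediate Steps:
1/(F(C) + h) = 1/(3*(-2) - 779) = 1/(-6 - 779) = 1/(-785) = -1/785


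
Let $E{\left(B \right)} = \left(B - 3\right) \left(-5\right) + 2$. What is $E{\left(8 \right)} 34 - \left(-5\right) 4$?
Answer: $-762$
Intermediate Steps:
$E{\left(B \right)} = 17 - 5 B$ ($E{\left(B \right)} = \left(-3 + B\right) \left(-5\right) + 2 = \left(15 - 5 B\right) + 2 = 17 - 5 B$)
$E{\left(8 \right)} 34 - \left(-5\right) 4 = \left(17 - 40\right) 34 - \left(-5\right) 4 = \left(17 - 40\right) 34 - -20 = \left(-23\right) 34 + 20 = -782 + 20 = -762$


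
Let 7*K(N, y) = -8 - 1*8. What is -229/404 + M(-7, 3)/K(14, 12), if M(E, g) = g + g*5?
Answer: -6821/808 ≈ -8.4418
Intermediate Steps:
K(N, y) = -16/7 (K(N, y) = (-8 - 1*8)/7 = (-8 - 8)/7 = (1/7)*(-16) = -16/7)
M(E, g) = 6*g (M(E, g) = g + 5*g = 6*g)
-229/404 + M(-7, 3)/K(14, 12) = -229/404 + (6*3)/(-16/7) = -229*1/404 + 18*(-7/16) = -229/404 - 63/8 = -6821/808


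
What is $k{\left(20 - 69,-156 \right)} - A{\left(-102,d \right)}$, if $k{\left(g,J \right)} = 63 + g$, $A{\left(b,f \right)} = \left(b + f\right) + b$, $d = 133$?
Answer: $85$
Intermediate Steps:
$A{\left(b,f \right)} = f + 2 b$
$k{\left(20 - 69,-156 \right)} - A{\left(-102,d \right)} = \left(63 + \left(20 - 69\right)\right) - \left(133 + 2 \left(-102\right)\right) = \left(63 - 49\right) - \left(133 - 204\right) = 14 - -71 = 14 + 71 = 85$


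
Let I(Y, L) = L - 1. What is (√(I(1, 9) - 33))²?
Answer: -25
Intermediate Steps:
I(Y, L) = -1 + L
(√(I(1, 9) - 33))² = (√((-1 + 9) - 33))² = (√(8 - 33))² = (√(-25))² = (5*I)² = -25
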